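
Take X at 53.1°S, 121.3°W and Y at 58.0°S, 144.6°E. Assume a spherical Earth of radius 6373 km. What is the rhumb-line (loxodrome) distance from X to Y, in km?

5936 km

Rhumb course C = atan2(Δλ, Δψ) with Δψ = ln[tan(π/4+φ₂/2)/tan(π/4+φ₁/2)] = -0.1514, Δλ = -1.6424 → C = 264.73°
d = R·|Δφ| / |cos C| = 6373·0.08552 / 0.09181 = 5936 km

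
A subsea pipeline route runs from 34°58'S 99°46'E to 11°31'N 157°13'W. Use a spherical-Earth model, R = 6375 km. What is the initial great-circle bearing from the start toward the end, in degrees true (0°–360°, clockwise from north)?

87.8°

θ = atan2( sin Δλ·cos φ₂ ,  cos φ₁ sin φ₂ − sin φ₁ cos φ₂ cos Δλ )
  = atan2(+0.9547, +0.0371) = 87.77°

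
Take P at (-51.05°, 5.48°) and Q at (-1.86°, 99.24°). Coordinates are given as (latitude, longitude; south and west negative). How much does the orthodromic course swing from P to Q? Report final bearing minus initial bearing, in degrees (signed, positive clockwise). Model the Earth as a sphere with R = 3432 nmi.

-55.2°

At departure: θ₁ = atan2(sin Δλ cos φ₂, cos φ₁ sin φ₂ − sin φ₁ cos φ₂ cos Δλ) = 94.09°
At arrival: θ₂ = atan2(sin Δλ cos φ₁, −cos φ₂ sin φ₁ + sin φ₂ cos φ₁ cos Δλ) = 38.86°
Δθ = θ₂ − θ₁ = -55.2°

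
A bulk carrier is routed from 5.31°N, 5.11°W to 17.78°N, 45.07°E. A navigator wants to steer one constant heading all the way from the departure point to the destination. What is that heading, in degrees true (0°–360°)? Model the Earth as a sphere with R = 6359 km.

Meridional parts: M(φ₁)=+0.0928, M(φ₂)=+0.3154 → ΔM = +0.2226;  Δλ = +0.8758 rad
tan C = Δλ / ΔM = +3.9342 → C = 75.74°

75.7°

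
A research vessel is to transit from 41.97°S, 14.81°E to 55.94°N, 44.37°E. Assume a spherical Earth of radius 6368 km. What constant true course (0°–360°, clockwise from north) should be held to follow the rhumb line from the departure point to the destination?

14.5°

Δψ = ln[tan(π/4+φ₂/2)/tan(π/4+φ₁/2)] = +1.9916
Δλ = +0.5159 rad (taken the short way round)
course = atan2(Δλ, Δψ) = 14.52°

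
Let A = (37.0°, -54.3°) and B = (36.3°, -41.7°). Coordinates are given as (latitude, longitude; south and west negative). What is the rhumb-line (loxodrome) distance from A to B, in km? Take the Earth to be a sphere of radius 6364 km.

Δψ = ln[tan(π/4+φ₂/2)/tan(π/4+φ₁/2)] = -0.0152;  Δφ = -0.0122 rad,  Δλ = +0.2199 rad
q = Δφ/Δψ = 0.8023
d = R·√(Δφ² + q²Δλ²) = 6364·0.17685 = 1126 km

1126 km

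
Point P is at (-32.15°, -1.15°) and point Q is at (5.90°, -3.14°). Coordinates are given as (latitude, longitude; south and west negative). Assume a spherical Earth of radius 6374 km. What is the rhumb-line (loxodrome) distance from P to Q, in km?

Δψ = ln[tan(π/4+φ₂/2)/tan(π/4+φ₁/2)] = +0.6963;  Δφ = +0.6641 rad,  Δλ = -0.0347 rad
q = Δφ/Δψ = 0.9538
d = R·√(Δφ² + q²Δλ²) = 6374·0.66492 = 4238 km

4238 km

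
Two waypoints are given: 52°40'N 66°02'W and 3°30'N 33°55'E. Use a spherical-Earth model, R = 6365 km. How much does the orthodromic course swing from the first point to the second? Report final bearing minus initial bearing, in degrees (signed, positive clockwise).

Initial bearing θ₁ = atan2(sin Δλ cos φ₂, cos φ₁ sin φ₂ − sin φ₁ cos φ₂ cos Δλ) = 79.95°
Final bearing θ₂ = (initial bearing from the destination back to the start) + 180° = 143.25°
Δθ = θ₂ − θ₁ = +63.3°

+63.3°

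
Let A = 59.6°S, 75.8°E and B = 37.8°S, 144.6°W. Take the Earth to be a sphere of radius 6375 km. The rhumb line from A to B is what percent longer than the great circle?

Great circle: σ = 1.3447 rad → d_gc = Rσ = 8572.7 km
Rhumb: Δφ = +0.3805, Δλ = +2.4365, Δψ = +0.5895, q = Δφ/Δψ = 0.6454 → d_rh = R√(Δφ²+q²Δλ²) = 10314.2 km
Excess = (10314.2 − 8572.7) / 8572.7 = 1741.5 / 8572.7 = 20.31% ≈ 20.3%

20.3%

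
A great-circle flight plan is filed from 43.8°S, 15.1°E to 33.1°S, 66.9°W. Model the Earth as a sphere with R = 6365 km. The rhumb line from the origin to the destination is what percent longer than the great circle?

3.9%

Great circle: σ = 1.0904 rad → d_gc = Rσ = 6940.4 km
Rhumb: Δφ = +0.1868, Δλ = -1.4312, Δψ = +0.2392, q = Δφ/Δψ = 0.7806 → d_rh = R√(Δφ²+q²Δλ²) = 7209.2 km
Excess = (7209.2 − 6940.4) / 6940.4 = 268.8 / 6940.4 = 3.87% ≈ 3.9%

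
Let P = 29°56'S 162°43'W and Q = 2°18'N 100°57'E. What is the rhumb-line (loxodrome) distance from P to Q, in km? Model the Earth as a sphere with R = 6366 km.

Rhumb course C = atan2(Δλ, Δψ) with Δψ = ln[tan(π/4+φ₂/2)/tan(π/4+φ₁/2)] = +0.5881, Δλ = -1.6813 → C = 289.28°
d = R·|Δφ| / |cos C| = 6366·0.56258 / 0.33018 = 10847 km

10847 km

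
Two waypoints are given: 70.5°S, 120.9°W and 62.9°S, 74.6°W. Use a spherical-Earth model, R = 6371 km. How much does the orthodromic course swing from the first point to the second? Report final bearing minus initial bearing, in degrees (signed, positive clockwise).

At departure: θ₁ = atan2(sin Δλ cos φ₂, cos φ₁ sin φ₂ − sin φ₁ cos φ₂ cos Δλ) = 90.08°
At arrival: θ₂ = atan2(sin Δλ cos φ₁, −cos φ₂ sin φ₁ + sin φ₂ cos φ₁ cos Δλ) = 47.12°
Δθ = θ₂ − θ₁ = -43.0°

-43.0°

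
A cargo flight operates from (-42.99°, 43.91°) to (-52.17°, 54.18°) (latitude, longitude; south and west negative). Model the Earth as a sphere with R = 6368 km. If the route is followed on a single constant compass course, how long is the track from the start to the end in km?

Δψ = ln[tan(π/4+φ₂/2)/tan(π/4+φ₁/2)] = -0.2384;  Δφ = -0.1602 rad,  Δλ = +0.1792 rad
q = Δφ/Δψ = 0.6721
d = R·√(Δφ² + q²Δλ²) = 6368·0.20046 = 1277 km

1277 km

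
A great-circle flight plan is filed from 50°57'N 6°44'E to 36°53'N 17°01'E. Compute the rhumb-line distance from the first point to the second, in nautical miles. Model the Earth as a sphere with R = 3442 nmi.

Δψ = ln[tan(π/4+φ₂/2)/tan(π/4+φ₁/2)] = -0.3433;  Δφ = -0.2455 rad,  Δλ = +0.1795 rad
q = Δφ/Δψ = 0.7152
d = R·√(Δφ² + q²Δλ²) = 3442·0.27704 = 954 nmi

954 nmi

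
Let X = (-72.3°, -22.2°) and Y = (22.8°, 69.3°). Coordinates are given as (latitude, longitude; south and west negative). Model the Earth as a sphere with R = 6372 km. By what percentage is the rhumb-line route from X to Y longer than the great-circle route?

3.7%

Great circle: σ = 1.9568 rad → d_gc = Rσ = 12468.9 km
Rhumb: Δφ = +1.6598, Δλ = +1.5970, Δψ = +2.2687, q = Δφ/Δψ = 0.7316 → d_rh = R√(Δφ²+q²Δλ²) = 12933.8 km
Excess = (12933.8 − 12468.9) / 12468.9 = 464.9 / 12468.9 = 3.73% ≈ 3.7%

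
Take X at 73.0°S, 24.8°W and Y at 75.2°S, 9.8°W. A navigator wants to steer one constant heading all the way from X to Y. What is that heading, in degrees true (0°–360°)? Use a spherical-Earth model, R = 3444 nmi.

118.2°

Δψ = ln[tan(π/4+φ₂/2)/tan(π/4+φ₁/2)] = -0.1404
Δλ = +0.2618 rad (taken the short way round)
course = atan2(Δλ, Δψ) = 118.20°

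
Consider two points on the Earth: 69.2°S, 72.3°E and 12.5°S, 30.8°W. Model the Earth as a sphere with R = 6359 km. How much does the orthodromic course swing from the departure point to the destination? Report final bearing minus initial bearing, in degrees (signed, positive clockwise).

Initial bearing θ₁ = atan2(sin Δλ cos φ₂, cos φ₁ sin φ₂ − sin φ₁ cos φ₂ cos Δλ) = 253.39°
Final bearing θ₂ = (initial bearing from the destination back to the start) + 180° = 339.60°
Δθ = θ₂ − θ₁ = +86.2°

+86.2°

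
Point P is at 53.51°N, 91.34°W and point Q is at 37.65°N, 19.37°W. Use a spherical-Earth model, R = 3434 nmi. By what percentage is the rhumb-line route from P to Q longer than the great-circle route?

3.7%

Great circle: σ = 0.8804 rad → d_gc = Rσ = 3023.4 nmi
Rhumb: Δφ = -0.2768, Δλ = +1.2561, Δψ = -0.3995, q = Δφ/Δψ = 0.6930 → d_rh = R√(Δφ²+q²Δλ²) = 3136.6 nmi
Excess = (3136.6 − 3023.4) / 3023.4 = 113.2 / 3023.4 = 3.74% ≈ 3.7%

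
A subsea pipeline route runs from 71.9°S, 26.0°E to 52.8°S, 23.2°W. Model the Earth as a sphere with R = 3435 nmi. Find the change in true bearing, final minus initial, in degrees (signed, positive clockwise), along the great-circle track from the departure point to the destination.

+44.7°

Initial bearing θ₁ = atan2(sin Δλ cos φ₂, cos φ₁ sin φ₂ − sin φ₁ cos φ₂ cos Δλ) = 285.63°
Final bearing θ₂ = (initial bearing from the destination back to the start) + 180° = 330.34°
Δθ = θ₂ − θ₁ = +44.7°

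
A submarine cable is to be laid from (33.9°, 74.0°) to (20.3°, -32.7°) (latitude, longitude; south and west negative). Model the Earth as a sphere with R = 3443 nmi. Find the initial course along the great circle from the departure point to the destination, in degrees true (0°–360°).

296.0°

θ = atan2( sin Δλ·cos φ₂ ,  cos φ₁ sin φ₂ − sin φ₁ cos φ₂ cos Δλ )
  = atan2(-0.8983, +0.4383) = 296.01°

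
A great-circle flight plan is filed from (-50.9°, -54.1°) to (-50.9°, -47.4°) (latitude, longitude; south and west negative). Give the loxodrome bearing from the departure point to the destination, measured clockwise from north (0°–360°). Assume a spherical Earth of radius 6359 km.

Δψ = ln[tan(π/4+φ₂/2)/tan(π/4+φ₁/2)] = +0.0000
Δλ = +0.1169 rad (taken the short way round)
course = atan2(Δλ, Δψ) = 90.00°

90.0°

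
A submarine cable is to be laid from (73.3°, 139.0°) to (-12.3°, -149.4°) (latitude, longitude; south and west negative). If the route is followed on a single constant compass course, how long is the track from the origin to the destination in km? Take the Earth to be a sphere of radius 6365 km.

Δψ = ln[tan(π/4+φ₂/2)/tan(π/4+φ₁/2)] = -2.1352;  Δφ = -1.4940 rad,  Δλ = +1.2497 rad
q = Δφ/Δψ = 0.6997
d = R·√(Δφ² + q²Δλ²) = 6365·1.73107 = 11018 km

11018 km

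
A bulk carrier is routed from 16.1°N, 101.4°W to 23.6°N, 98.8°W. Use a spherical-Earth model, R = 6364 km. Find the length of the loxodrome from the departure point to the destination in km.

Δψ = ln[tan(π/4+φ₂/2)/tan(π/4+φ₁/2)] = +0.1393;  Δφ = +0.1309 rad,  Δλ = +0.0454 rad
q = Δφ/Δψ = 0.9397
d = R·√(Δφ² + q²Δλ²) = 6364·0.13767 = 876 km

876 km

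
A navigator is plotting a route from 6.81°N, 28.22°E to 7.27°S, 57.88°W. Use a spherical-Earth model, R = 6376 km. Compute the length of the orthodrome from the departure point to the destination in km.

9684 km

Haversine: a = sin²(Δφ/2)+cos φ₁ cos φ₂ sin²(Δλ/2) = 0.47401;  σ = 2·atan2(√a,√(1−a))
σ = 87.020° → d = Rσ = 6376·1.51879 = 9684 km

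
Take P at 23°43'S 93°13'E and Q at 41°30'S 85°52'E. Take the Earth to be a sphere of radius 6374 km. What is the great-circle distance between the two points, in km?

2093 km

Haversine: a = sin²(Δφ/2)+cos φ₁ cos φ₂ sin²(Δλ/2) = 0.02671;  σ = 2·atan2(√a,√(1−a))
σ = 18.812° → d = Rσ = 6374·0.32832 = 2093 km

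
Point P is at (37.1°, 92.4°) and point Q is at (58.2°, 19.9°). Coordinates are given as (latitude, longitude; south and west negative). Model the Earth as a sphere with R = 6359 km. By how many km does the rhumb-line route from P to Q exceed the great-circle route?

Great circle: cos σ = sin φ₁ sin φ₂ + cos φ₁ cos φ₂ cos Δλ,  σ = 0.8775 rad → d_gc = 5580.3 km
Rhumb line: Δψ = +0.5576, q = Δφ/Δψ = 0.6605, d_rh = R√(Δφ²+q²Δλ²) = 5807.4 km
Excess = 5807.4 − 5580.3 = 227.1 ≈ 227 km

227 km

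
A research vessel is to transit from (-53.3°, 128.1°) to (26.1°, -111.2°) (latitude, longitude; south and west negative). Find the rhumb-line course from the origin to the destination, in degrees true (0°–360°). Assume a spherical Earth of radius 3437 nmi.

53.2°

Δψ = ln[tan(π/4+φ₂/2)/tan(π/4+φ₁/2)] = +1.5757
Δλ = +2.1066 rad (taken the short way round)
course = atan2(Δλ, Δψ) = 53.20°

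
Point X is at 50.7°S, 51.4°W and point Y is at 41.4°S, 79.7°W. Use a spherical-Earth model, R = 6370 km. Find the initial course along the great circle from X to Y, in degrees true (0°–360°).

N = sin Δλ·cos φ₂ = -0.3556;  D = cos φ₁ sin φ₂ − sin φ₁ cos φ₂ cos Δλ = +0.0922
initial course = atan2(N, D) = 284.54°

284.5°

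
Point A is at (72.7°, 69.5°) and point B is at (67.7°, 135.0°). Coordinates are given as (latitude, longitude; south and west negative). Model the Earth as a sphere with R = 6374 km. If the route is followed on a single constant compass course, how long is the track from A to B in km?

2518 km

Δψ = ln[tan(π/4+φ₂/2)/tan(π/4+φ₁/2)] = -0.2590;  Δφ = -0.0873 rad,  Δλ = +1.1432 rad
q = Δφ/Δψ = 0.3370
d = R·√(Δφ² + q²Δλ²) = 6374·0.39498 = 2518 km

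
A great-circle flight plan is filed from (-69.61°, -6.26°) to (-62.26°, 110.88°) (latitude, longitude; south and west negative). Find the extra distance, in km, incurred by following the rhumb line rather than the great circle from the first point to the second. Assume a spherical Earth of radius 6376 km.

Great circle: cos σ = sin φ₁ sin φ₂ + cos φ₁ cos φ₂ cos Δλ,  σ = 0.7142 rad → d_gc = 4553.56 km
Rhumb line: Δψ = +0.3170, q = Δφ/Δψ = 0.4047, d_rh = R√(Δφ²+q²Δλ²) = 5338.14 km
Excess = 5338.14 − 4553.56 = 784.58 ≈ 785 km

785 km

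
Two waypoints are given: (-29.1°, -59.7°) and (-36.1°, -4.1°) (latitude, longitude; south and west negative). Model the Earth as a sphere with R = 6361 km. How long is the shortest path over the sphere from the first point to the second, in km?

5188 km

cos σ = sin φ₁ sin φ₂ + cos φ₁ cos φ₂ cos Δλ
      = sin(-29.10°)sin(-36.10°) + cos(-29.10°)cos(-36.10°)cos(55.60°) = 0.6854
σ = 46.732° → d = Rσ = 6361·0.81563 = 5188 km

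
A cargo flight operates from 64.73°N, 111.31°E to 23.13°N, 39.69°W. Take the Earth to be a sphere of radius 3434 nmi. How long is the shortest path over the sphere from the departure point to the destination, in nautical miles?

5353 nmi

cos σ = sin φ₁ sin φ₂ + cos φ₁ cos φ₂ cos Δλ
      = sin(64.73°)sin(23.13°) + cos(64.73°)cos(23.13°)cos(-151.00°) = 0.0119
σ = 89.319° → d = Rσ = 3434·1.55892 = 5353 nmi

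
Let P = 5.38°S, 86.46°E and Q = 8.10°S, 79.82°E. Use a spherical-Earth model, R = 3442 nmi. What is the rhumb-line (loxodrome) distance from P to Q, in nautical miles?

Rhumb course C = atan2(Δλ, Δψ) with Δψ = ln[tan(π/4+φ₂/2)/tan(π/4+φ₁/2)] = -0.0478, Δλ = -0.1159 → C = 247.58°
d = R·|Δφ| / |cos C| = 3442·0.04747 / 0.38135 = 428 nmi

428 nmi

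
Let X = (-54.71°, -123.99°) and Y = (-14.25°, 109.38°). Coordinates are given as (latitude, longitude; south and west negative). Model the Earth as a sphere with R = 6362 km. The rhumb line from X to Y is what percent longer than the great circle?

Great circle: σ = 1.7044 rad → d_gc = Rσ = 10843.1 km
Rhumb: Δφ = +0.7062, Δλ = -2.2101, Δψ = +0.8941, q = Δφ/Δψ = 0.7898 → d_rh = R√(Δφ²+q²Δλ²) = 11979.2 km
Excess = (11979.2 − 10843.1) / 10843.1 = 1136.1 / 10843.1 = 10.48% ≈ 10.5%

10.5%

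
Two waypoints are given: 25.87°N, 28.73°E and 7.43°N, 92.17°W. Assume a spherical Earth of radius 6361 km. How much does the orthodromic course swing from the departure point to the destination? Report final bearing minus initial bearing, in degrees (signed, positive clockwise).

-54.2°

Initial bearing θ₁ = atan2(sin Δλ cos φ₂, cos φ₁ sin φ₂ − sin φ₁ cos φ₂ cos Δλ) = 291.70°
Final bearing θ₂ = (initial bearing from the destination back to the start) + 180° = 237.47°
Δθ = θ₂ − θ₁ = -54.2°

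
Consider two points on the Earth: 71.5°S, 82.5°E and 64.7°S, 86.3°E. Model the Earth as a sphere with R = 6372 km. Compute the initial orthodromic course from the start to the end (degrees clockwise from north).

θ = atan2( sin Δλ·cos φ₂ ,  cos φ₁ sin φ₂ − sin φ₁ cos φ₂ cos Δλ )
  = atan2(+0.0283, +0.1175) = 13.55°

13.6°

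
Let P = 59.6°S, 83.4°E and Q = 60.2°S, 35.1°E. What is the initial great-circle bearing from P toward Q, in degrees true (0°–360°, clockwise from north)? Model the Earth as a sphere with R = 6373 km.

θ = atan2( sin Δλ·cos φ₂ ,  cos φ₁ sin φ₂ − sin φ₁ cos φ₂ cos Δλ )
  = atan2(-0.3711, -0.1540) = 247.46°

247.5°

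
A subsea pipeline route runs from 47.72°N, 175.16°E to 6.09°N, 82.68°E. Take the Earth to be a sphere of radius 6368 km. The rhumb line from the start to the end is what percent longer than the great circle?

3.1%

Great circle: σ = 1.5212 rad → d_gc = Rσ = 9687.2 km
Rhumb: Δφ = -0.7266, Δλ = -1.6141, Δψ = -0.8437, q = Δφ/Δψ = 0.8612 → d_rh = R√(Δφ²+q²Δλ²) = 9988.0 km
Excess = (9988.0 − 9687.2) / 9687.2 = 300.8 / 9687.2 = 3.11% ≈ 3.1%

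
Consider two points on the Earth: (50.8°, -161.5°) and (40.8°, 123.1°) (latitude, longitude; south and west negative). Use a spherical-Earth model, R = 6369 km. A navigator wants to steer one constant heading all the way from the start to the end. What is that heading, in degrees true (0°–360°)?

Δψ = ln[tan(π/4+φ₂/2)/tan(π/4+φ₁/2)] = -0.2513
Δλ = -1.3160 rad (taken the short way round)
course = atan2(Δλ, Δψ) = 259.19°

259.2°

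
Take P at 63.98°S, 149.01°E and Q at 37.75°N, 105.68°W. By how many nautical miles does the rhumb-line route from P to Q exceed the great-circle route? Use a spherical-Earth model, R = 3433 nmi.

192 nmi

Great circle: cos σ = sin φ₁ sin φ₂ + cos φ₁ cos φ₂ cos Δλ,  σ = 2.2676 rad → d_gc = 7784.6 nmi
Rhumb line: Δψ = +2.1776, q = Δφ/Δψ = 0.8154, d_rh = R√(Δφ²+q²Δλ²) = 7976.4 nmi
Excess = 7976.4 − 7784.6 = 191.8 ≈ 192 nmi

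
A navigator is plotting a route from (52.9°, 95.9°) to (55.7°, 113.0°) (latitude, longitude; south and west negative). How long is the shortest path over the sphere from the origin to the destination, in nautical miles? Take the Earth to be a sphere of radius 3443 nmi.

Haversine: a = sin²(Δφ/2)+cos φ₁ cos φ₂ sin²(Δλ/2) = 0.00811;  σ = 2·atan2(√a,√(1−a))
σ = 10.334° → d = Rσ = 3443·0.18036 = 621 nmi

621 nmi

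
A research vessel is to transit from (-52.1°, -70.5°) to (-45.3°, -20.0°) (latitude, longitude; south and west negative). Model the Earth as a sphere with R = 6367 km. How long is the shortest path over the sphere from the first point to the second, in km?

Haversine: a = sin²(Δφ/2)+cos φ₁ cos φ₂ sin²(Δλ/2) = 0.08214;  σ = 2·atan2(√a,√(1−a))
σ = 33.309° → d = Rσ = 6367·0.58135 = 3701 km

3701 km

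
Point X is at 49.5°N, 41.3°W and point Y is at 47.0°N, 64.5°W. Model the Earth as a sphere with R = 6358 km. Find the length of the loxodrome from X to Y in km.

1736 km

Rhumb course C = atan2(Δλ, Δψ) with Δψ = ln[tan(π/4+φ₂/2)/tan(π/4+φ₁/2)] = -0.0655, Δλ = -0.4049 → C = 260.81°
d = R·|Δφ| / |cos C| = 6358·0.04363 / 0.15979 = 1736 km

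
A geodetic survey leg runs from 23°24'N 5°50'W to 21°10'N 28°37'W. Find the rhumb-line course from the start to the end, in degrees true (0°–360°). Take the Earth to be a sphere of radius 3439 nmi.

Δψ = ln[tan(π/4+φ₂/2)/tan(π/4+φ₁/2)] = -0.0421
Δλ = -0.3976 rad (taken the short way round)
course = atan2(Δλ, Δψ) = 263.95°

264.0°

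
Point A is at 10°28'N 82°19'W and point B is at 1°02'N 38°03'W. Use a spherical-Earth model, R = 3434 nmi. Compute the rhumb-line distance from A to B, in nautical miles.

Rhumb course C = atan2(Δλ, Δψ) with Δψ = ln[tan(π/4+φ₂/2)/tan(π/4+φ₁/2)] = -0.1657, Δλ = +0.7726 → C = 102.10°
d = R·|Δφ| / |cos C| = 3434·0.16464 / 0.20966 = 2697 nmi

2697 nmi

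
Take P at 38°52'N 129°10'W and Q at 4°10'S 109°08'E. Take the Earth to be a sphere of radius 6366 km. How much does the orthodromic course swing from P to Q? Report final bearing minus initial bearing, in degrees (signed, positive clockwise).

Initial bearing θ₁ = atan2(sin Δλ cos φ₂, cos φ₁ sin φ₂ − sin φ₁ cos φ₂ cos Δλ) = 287.79°
Final bearing θ₂ = (initial bearing from the destination back to the start) + 180° = 228.02°
Δθ = θ₂ − θ₁ = -59.8°

-59.8°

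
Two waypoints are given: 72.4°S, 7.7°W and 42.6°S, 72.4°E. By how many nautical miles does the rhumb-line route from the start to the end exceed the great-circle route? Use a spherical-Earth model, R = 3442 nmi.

Great circle: cos σ = sin φ₁ sin φ₂ + cos φ₁ cos φ₂ cos Δλ,  σ = 0.8183 rad → d_gc = 2816.6 nmi
Rhumb line: Δψ = +1.0422, q = Δφ/Δψ = 0.4990, d_rh = R√(Δφ²+q²Δλ²) = 2995.2 nmi
Excess = 2995.2 − 2816.6 = 178.6 ≈ 179 nmi

179 nmi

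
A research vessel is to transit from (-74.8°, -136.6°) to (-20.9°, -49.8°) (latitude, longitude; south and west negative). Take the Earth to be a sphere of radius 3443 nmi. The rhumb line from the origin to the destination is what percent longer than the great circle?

Great circle: σ = 1.2047 rad → d_gc = Rσ = 4147.9 nmi
Rhumb: Δφ = +0.9407, Δλ = +1.5149, Δψ = +1.6410, q = Δφ/Δψ = 0.5733 → d_rh = R√(Δφ²+q²Δλ²) = 4408.1 nmi
Excess = (4408.1 − 4147.9) / 4147.9 = 260.2 / 4147.9 = 6.27% ≈ 6.3%

6.3%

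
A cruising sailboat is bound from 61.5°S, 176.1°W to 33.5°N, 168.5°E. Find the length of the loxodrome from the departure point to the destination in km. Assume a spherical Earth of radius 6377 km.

Δψ = ln[tan(π/4+φ₂/2)/tan(π/4+φ₁/2)] = +1.9917;  Δφ = +1.6581 rad,  Δλ = -0.2688 rad
q = Δφ/Δψ = 0.8325
d = R·√(Δφ² + q²Δλ²) = 6377·1.67309 = 10669 km

10669 km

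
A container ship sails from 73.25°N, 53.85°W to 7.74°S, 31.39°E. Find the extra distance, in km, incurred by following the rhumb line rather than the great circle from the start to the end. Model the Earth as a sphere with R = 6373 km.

445 km

Great circle: cos σ = sin φ₁ sin φ₂ + cos φ₁ cos φ₂ cos Δλ,  σ = 1.6763 rad → d_gc = 10682.79 km
Rhumb line: Δψ = -2.0513, q = Δφ/Δψ = 0.6891, d_rh = R√(Δφ²+q²Δλ²) = 11128.28 km
Excess = 11128.28 − 10682.79 = 445.49 ≈ 445 km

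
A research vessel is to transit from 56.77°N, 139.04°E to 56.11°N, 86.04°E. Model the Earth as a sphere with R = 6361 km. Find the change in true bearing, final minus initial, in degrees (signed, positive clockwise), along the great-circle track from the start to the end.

At departure: θ₁ = atan2(sin Δλ cos φ₂, cos φ₁ sin φ₂ − sin φ₁ cos φ₂ cos Δλ) = 291.36°
At arrival: θ₂ = atan2(sin Δλ cos φ₁, −cos φ₂ sin φ₁ + sin φ₂ cos φ₁ cos Δλ) = 246.24°
Δθ = θ₂ − θ₁ = -45.1°

-45.1°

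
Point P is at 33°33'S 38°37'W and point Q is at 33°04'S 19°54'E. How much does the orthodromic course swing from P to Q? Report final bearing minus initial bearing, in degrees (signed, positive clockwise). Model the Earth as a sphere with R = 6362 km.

Initial bearing θ₁ = atan2(sin Δλ cos φ₂, cos φ₁ sin φ₂ − sin φ₁ cos φ₂ cos Δλ) = 106.58°
Final bearing θ₂ = (initial bearing from the destination back to the start) + 180° = 72.38°
Δθ = θ₂ − θ₁ = -34.2°

-34.2°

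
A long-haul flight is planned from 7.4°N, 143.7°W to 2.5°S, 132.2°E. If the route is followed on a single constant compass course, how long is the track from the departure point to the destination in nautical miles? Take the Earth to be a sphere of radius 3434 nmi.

5064 nmi

Rhumb course C = atan2(Δλ, Δψ) with Δψ = ln[tan(π/4+φ₂/2)/tan(π/4+φ₁/2)] = -0.1732, Δλ = -1.4678 → C = 263.27°
d = R·|Δφ| / |cos C| = 3434·0.17279 / 0.11716 = 5064 nmi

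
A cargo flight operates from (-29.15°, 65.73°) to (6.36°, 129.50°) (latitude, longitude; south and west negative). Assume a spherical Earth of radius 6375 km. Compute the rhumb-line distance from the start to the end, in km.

Δψ = ln[tan(π/4+φ₂/2)/tan(π/4+φ₁/2)] = +0.6435;  Δφ = +0.6198 rad,  Δλ = +1.1130 rad
q = Δφ/Δψ = 0.9631
d = R·√(Δφ² + q²Δλ²) = 6375·1.23825 = 7894 km

7894 km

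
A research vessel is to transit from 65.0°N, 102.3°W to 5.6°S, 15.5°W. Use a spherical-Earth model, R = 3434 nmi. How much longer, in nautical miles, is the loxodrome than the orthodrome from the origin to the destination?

202 nmi

Great circle: cos σ = sin φ₁ sin φ₂ + cos φ₁ cos φ₂ cos Δλ,  σ = 1.6358 rad → d_gc = 5617.3 nmi
Rhumb line: Δψ = -1.6043, q = Δφ/Δψ = 0.7680, d_rh = R√(Δφ²+q²Δλ²) = 5819.7 nmi
Excess = 5819.7 − 5617.3 = 202.4 ≈ 202 nmi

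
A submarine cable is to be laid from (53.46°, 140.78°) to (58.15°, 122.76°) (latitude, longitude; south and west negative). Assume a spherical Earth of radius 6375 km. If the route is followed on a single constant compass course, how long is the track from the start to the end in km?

1240 km

Δψ = ln[tan(π/4+φ₂/2)/tan(π/4+φ₁/2)] = +0.1459;  Δφ = +0.0819 rad,  Δλ = -0.3145 rad
q = Δφ/Δψ = 0.5612
d = R·√(Δφ² + q²Δλ²) = 6375·0.19455 = 1240 km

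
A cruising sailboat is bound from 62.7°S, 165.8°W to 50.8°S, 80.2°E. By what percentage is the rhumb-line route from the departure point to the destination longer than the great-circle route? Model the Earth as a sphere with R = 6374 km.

Great circle: σ = 0.9634 rad → d_gc = Rσ = 6140.8 km
Rhumb: Δφ = +0.2077, Δλ = -1.9897, Δψ = +0.3827, q = Δφ/Δψ = 0.5427 → d_rh = R√(Δφ²+q²Δλ²) = 7008.4 km
Excess = (7008.4 − 6140.8) / 6140.8 = 867.6 / 6140.8 = 14.13% ≈ 14.1%

14.1%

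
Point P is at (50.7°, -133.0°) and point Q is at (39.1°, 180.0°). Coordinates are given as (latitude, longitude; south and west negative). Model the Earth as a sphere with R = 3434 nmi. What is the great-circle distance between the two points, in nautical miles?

2073 nmi

cos σ = sin φ₁ sin φ₂ + cos φ₁ cos φ₂ cos Δλ
      = sin(50.70°)sin(39.10°) + cos(50.70°)cos(39.10°)cos(-47.00°) = 0.8233
σ = 34.587° → d = Rσ = 3434·0.60365 = 2073 nmi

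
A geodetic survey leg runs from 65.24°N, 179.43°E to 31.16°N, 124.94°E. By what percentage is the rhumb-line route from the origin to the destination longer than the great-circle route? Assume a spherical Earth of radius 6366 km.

Great circle: σ = 0.8257 rad → d_gc = Rσ = 5256.5 km
Rhumb: Δφ = -0.5948, Δλ = -0.9510, Δψ = -0.9436, q = Δφ/Δψ = 0.6304 → d_rh = R√(Δφ²+q²Δλ²) = 5376.1 km
Excess = (5376.1 − 5256.5) / 5256.5 = 119.6 / 5256.5 = 2.28% ≈ 2.3%

2.3%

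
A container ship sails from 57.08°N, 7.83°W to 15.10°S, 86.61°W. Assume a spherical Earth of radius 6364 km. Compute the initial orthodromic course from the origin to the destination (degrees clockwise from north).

θ = atan2( sin Δλ·cos φ₂ ,  cos φ₁ sin φ₂ − sin φ₁ cos φ₂ cos Δλ )
  = atan2(-0.9470, -0.2993) = 252.46°

252.5°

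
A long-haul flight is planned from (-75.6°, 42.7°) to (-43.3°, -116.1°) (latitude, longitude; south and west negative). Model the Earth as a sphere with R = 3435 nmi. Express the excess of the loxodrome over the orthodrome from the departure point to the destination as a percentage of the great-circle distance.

Great circle: σ = 1.0524 rad → d_gc = Rσ = 3614.8 nmi
Rhumb: Δφ = +0.5637, Δλ = -2.7716, Δψ = +1.2288, q = Δφ/Δψ = 0.4588 → d_rh = R√(Δφ²+q²Δλ²) = 4777.6 nmi
Excess = (4777.6 − 3614.8) / 3614.8 = 1162.8 / 3614.8 = 32.17% ≈ 32.2%

32.2%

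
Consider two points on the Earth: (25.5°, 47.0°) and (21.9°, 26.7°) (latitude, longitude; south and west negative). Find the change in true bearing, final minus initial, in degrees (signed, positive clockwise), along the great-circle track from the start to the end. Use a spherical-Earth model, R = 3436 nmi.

-8.2°

Initial bearing θ₁ = atan2(sin Δλ cos φ₂, cos φ₁ sin φ₂ − sin φ₁ cos φ₂ cos Δλ) = 263.27°
Final bearing θ₂ = (initial bearing from the destination back to the start) + 180° = 255.03°
Δθ = θ₂ − θ₁ = -8.2°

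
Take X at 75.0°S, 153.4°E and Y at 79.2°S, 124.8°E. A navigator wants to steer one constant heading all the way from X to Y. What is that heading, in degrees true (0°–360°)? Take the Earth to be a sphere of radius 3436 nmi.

Meridional parts: M(φ₁)=-2.0276, M(φ₂)=-2.3589 → ΔM = -0.3313;  Δλ = -0.4992 rad
tan C = Δλ / ΔM = +1.5068 → C = 236.43°

236.4°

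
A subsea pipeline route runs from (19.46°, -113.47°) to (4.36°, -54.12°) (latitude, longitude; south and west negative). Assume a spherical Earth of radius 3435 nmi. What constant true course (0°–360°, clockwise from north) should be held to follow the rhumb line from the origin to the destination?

104.6°

Δψ = ln[tan(π/4+φ₂/2)/tan(π/4+φ₁/2)] = -0.2702
Δλ = +1.0359 rad (taken the short way round)
course = atan2(Δλ, Δψ) = 104.62°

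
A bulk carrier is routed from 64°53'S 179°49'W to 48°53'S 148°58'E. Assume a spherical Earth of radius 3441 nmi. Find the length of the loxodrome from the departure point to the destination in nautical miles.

1390 nmi

Δψ = ln[tan(π/4+φ₂/2)/tan(π/4+φ₁/2)] = +0.5209;  Δφ = +0.2793 rad,  Δλ = -0.5448 rad
q = Δφ/Δψ = 0.5361
d = R·√(Δφ² + q²Δλ²) = 3441·0.40408 = 1390 nmi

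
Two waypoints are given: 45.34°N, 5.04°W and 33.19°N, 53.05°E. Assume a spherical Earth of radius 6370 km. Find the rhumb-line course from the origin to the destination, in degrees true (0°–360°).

Δψ = ln[tan(π/4+φ₂/2)/tan(π/4+φ₁/2)] = -0.2751
Δλ = +1.0139 rad (taken the short way round)
course = atan2(Δλ, Δψ) = 105.18°

105.2°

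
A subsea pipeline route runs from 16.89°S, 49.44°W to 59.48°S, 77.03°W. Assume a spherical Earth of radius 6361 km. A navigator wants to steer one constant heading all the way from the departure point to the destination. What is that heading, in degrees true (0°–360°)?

205.7°

Meridional parts: M(φ₁)=-0.2992, M(φ₂)=-1.2989 → ΔM = -0.9998;  Δλ = -0.4815 rad
tan C = Δλ / ΔM = +0.4816 → C = 205.72°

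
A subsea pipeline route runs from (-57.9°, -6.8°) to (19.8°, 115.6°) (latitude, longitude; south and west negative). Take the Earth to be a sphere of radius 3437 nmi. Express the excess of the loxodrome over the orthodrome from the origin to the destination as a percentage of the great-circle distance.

4.8%

Great circle: σ = 2.1590 rad → d_gc = Rσ = 7420.4 nmi
Rhumb: Δφ = +1.3561, Δλ = +2.1363, Δψ = +1.5985, q = Δφ/Δψ = 0.8484 → d_rh = R√(Δφ²+q²Δλ²) = 7779.7 nmi
Excess = (7779.7 − 7420.4) / 7420.4 = 359.3 / 7420.4 = 4.84% ≈ 4.8%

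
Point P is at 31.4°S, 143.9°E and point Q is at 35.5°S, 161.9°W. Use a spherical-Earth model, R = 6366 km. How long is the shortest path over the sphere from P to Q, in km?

4982 km

Haversine: a = sin²(Δφ/2)+cos φ₁ cos φ₂ sin²(Δλ/2) = 0.14548;  σ = 2·atan2(√a,√(1−a))
σ = 44.844° → d = Rσ = 6366·0.78267 = 4982 km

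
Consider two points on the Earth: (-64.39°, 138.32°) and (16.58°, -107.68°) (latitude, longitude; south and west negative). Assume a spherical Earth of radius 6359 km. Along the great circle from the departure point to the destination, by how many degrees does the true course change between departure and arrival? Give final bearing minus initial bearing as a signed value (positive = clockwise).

-78.7°

At departure: θ₁ = atan2(sin Δλ cos φ₂, cos φ₁ sin φ₂ − sin φ₁ cos φ₂ cos Δλ) = 104.61°
At arrival: θ₂ = atan2(sin Δλ cos φ₁, −cos φ₂ sin φ₁ + sin φ₂ cos φ₁ cos Δλ) = 25.88°
Δθ = θ₂ − θ₁ = -78.7°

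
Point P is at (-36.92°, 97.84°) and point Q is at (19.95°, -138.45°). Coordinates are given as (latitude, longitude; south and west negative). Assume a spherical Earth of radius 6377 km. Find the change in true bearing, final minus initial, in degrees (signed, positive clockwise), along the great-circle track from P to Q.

At departure: θ₁ = atan2(sin Δλ cos φ₂, cos φ₁ sin φ₂ − sin φ₁ cos φ₂ cos Δλ) = 92.97°
At arrival: θ₂ = atan2(sin Δλ cos φ₁, −cos φ₂ sin φ₁ + sin φ₂ cos φ₁ cos Δλ) = 58.14°
Δθ = θ₂ − θ₁ = -34.8°

-34.8°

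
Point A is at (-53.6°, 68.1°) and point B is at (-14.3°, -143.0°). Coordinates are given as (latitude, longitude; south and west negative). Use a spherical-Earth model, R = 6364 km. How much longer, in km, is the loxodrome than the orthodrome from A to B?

2000 km

Great circle: cos σ = sin φ₁ sin φ₂ + cos φ₁ cos φ₂ cos Δλ,  σ = 1.8688 rad → d_gc = 11892.78 km
Rhumb line: Δψ = +0.8601, q = Δφ/Δψ = 0.7974, d_rh = R√(Δφ²+q²Δλ²) = 13892.31 km
Excess = 13892.31 − 11892.78 = 1999.53 ≈ 2000 km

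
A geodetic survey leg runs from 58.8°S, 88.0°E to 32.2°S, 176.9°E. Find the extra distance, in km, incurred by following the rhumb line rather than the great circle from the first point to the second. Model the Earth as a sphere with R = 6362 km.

Great circle: cos σ = sin φ₁ sin φ₂ + cos φ₁ cos φ₂ cos Δλ,  σ = 1.0880 rad → d_gc = 6922.1 km
Rhumb line: Δψ = +0.6817, q = Δφ/Δψ = 0.6811, d_rh = R√(Δφ²+q²Δλ²) = 7343.2 km
Excess = 7343.2 − 6922.1 = 421.1 ≈ 421 km

421 km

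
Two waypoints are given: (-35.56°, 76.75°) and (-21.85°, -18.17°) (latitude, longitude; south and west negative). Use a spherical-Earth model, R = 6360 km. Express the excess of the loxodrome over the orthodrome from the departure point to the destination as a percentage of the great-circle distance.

3.4%

Great circle: σ = 1.4185 rad → d_gc = Rσ = 9021.8 km
Rhumb: Δφ = +0.2393, Δλ = -1.6567, Δψ = +0.2739, q = Δφ/Δψ = 0.8737 → d_rh = R√(Δφ²+q²Δλ²) = 9331.1 km
Excess = (9331.1 − 9021.8) / 9021.8 = 309.3 / 9021.8 = 3.43% ≈ 3.4%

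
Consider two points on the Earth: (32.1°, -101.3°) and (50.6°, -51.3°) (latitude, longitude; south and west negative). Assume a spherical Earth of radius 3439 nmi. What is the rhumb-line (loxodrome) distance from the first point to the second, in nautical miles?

Δψ = ln[tan(π/4+φ₂/2)/tan(π/4+φ₁/2)] = +0.4350;  Δφ = +0.3229 rad,  Δλ = +0.8727 rad
q = Δφ/Δψ = 0.7423
d = R·√(Δφ² + q²Δλ²) = 3439·0.72378 = 2489 nmi

2489 nmi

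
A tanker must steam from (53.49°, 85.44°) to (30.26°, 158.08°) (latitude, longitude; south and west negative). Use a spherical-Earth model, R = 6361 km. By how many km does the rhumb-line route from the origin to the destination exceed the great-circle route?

Great circle: cos σ = sin φ₁ sin φ₂ + cos φ₁ cos φ₂ cos Δλ,  σ = 0.9784 rad → d_gc = 6223.5 km
Rhumb line: Δψ = -0.5546, q = Δφ/Δψ = 0.7311, d_rh = R√(Δφ²+q²Δλ²) = 6435.2 km
Excess = 6435.2 − 6223.5 = 211.7 ≈ 212 km

212 km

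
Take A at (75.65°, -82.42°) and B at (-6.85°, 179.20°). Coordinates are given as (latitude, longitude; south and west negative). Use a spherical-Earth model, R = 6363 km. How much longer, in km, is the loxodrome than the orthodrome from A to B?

Great circle: cos σ = sin φ₁ sin φ₂ + cos φ₁ cos φ₂ cos Δλ,  σ = 1.7228 rad → d_gc = 10962.1 km
Rhumb line: Δψ = -2.1922, q = Δφ/Δψ = 0.6568, d_rh = R√(Δφ²+q²Δλ²) = 11637.9 km
Excess = 11637.9 − 10962.1 = 675.8 ≈ 676 km

676 km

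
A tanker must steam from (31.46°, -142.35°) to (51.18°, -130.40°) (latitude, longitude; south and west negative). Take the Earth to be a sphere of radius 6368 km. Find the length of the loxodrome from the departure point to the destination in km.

2403 km

Rhumb course C = atan2(Δλ, Δψ) with Δψ = ln[tan(π/4+φ₂/2)/tan(π/4+φ₁/2)] = +0.4642, Δλ = +0.2086 → C = 24.20°
d = R·|Δφ| / |cos C| = 6368·0.34418 / 0.91215 = 2403 km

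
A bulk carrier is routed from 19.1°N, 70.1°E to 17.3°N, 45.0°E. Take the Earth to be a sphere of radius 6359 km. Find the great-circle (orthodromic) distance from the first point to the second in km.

cos σ = sin φ₁ sin φ₂ + cos φ₁ cos φ₂ cos Δλ
      = sin(19.10°)sin(17.30°) + cos(19.10°)cos(17.30°)cos(-25.10°) = 0.9143
σ = 23.892° → d = Rσ = 6359·0.41699 = 2652 km

2652 km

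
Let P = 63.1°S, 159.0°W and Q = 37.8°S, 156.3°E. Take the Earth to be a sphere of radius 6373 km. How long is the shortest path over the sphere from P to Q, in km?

Haversine: a = sin²(Δφ/2)+cos φ₁ cos φ₂ sin²(Δλ/2) = 0.09965;  σ = 2·atan2(√a,√(1−a))
σ = 36.803° → d = Rσ = 6373·0.64234 = 4094 km

4094 km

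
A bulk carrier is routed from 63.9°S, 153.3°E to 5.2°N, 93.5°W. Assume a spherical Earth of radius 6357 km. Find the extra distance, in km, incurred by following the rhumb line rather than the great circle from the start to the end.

Great circle: cos σ = sin φ₁ sin φ₂ + cos φ₁ cos φ₂ cos Δλ,  σ = 1.8276 rad → d_gc = 11618.0 km
Rhumb line: Δψ = +1.5528, q = Δφ/Δψ = 0.7767, d_rh = R√(Δφ²+q²Δλ²) = 12406.9 km
Excess = 12406.9 − 11618.0 = 788.9 ≈ 789 km

789 km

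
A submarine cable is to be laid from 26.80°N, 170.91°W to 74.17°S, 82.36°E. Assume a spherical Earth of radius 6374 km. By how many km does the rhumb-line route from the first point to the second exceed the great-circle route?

714 km

Great circle: cos σ = sin φ₁ sin φ₂ + cos φ₁ cos φ₂ cos Δλ,  σ = 2.0989 rad → d_gc = 13378.2 km
Rhumb line: Δψ = -2.4589, q = Δφ/Δψ = 0.7167, d_rh = R√(Δφ²+q²Δλ²) = 14092.0 km
Excess = 14092.0 − 13378.2 = 713.8 ≈ 714 km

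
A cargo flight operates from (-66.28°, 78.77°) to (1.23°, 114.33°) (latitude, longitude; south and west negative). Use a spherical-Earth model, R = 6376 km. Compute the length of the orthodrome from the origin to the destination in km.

Haversine: a = sin²(Δφ/2)+cos φ₁ cos φ₂ sin²(Δλ/2) = 0.34624;  σ = 2·atan2(√a,√(1−a))
σ = 72.090° → d = Rσ = 6376·1.25821 = 8022 km

8022 km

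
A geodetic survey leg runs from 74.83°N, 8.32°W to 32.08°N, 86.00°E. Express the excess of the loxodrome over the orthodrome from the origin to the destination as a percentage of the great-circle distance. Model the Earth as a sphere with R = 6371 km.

8.4%

Great circle: σ = 1.0519 rad → d_gc = Rσ = 6701.9 km
Rhumb: Δφ = -0.7461, Δλ = +1.6462, Δψ = -1.4245, q = Δφ/Δψ = 0.5238 → d_rh = R√(Δφ²+q²Δλ²) = 7264.5 km
Excess = (7264.5 − 6701.9) / 6701.9 = 562.6 / 6701.9 = 8.39% ≈ 8.4%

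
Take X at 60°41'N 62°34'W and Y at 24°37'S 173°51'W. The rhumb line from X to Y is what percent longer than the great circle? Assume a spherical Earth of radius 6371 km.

Great circle: σ = 2.1232 rad → d_gc = Rσ = 13527.2 km
Rhumb: Δφ = -1.4888, Δλ = -1.9423, Δψ = -1.7846, q = Δφ/Δψ = 0.8342 → d_rh = R√(Δφ²+q²Δλ²) = 14018.9 km
Excess = (14018.9 − 13527.2) / 13527.2 = 491.7 / 13527.2 = 3.63% ≈ 3.6%

3.6%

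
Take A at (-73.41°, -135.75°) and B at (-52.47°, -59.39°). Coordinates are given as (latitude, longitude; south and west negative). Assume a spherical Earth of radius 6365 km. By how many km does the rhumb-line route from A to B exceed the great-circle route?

256 km

Great circle: cos σ = sin φ₁ sin φ₂ + cos φ₁ cos φ₂ cos Δλ,  σ = 0.6418 rad → d_gc = 4084.8 km
Rhumb line: Δψ = +0.8460, q = Δφ/Δψ = 0.4320, d_rh = R√(Δφ²+q²Δλ²) = 4340.6 km
Excess = 4340.6 − 4084.8 = 255.8 ≈ 256 km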